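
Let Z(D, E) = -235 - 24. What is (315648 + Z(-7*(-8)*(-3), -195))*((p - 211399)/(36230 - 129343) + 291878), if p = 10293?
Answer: 8571590934517480/93113 ≈ 9.2056e+10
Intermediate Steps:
Z(D, E) = -259
(315648 + Z(-7*(-8)*(-3), -195))*((p - 211399)/(36230 - 129343) + 291878) = (315648 - 259)*((10293 - 211399)/(36230 - 129343) + 291878) = 315389*(-201106/(-93113) + 291878) = 315389*(-201106*(-1/93113) + 291878) = 315389*(201106/93113 + 291878) = 315389*(27177837320/93113) = 8571590934517480/93113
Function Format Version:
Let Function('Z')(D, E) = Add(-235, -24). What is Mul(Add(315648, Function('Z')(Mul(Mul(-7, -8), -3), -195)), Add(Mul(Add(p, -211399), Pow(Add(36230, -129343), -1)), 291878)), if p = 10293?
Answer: Rational(8571590934517480, 93113) ≈ 9.2056e+10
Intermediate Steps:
Function('Z')(D, E) = -259
Mul(Add(315648, Function('Z')(Mul(Mul(-7, -8), -3), -195)), Add(Mul(Add(p, -211399), Pow(Add(36230, -129343), -1)), 291878)) = Mul(Add(315648, -259), Add(Mul(Add(10293, -211399), Pow(Add(36230, -129343), -1)), 291878)) = Mul(315389, Add(Mul(-201106, Pow(-93113, -1)), 291878)) = Mul(315389, Add(Mul(-201106, Rational(-1, 93113)), 291878)) = Mul(315389, Add(Rational(201106, 93113), 291878)) = Mul(315389, Rational(27177837320, 93113)) = Rational(8571590934517480, 93113)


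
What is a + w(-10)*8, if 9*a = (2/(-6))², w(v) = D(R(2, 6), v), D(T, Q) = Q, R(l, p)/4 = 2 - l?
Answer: -6479/81 ≈ -79.988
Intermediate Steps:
R(l, p) = 8 - 4*l (R(l, p) = 4*(2 - l) = 8 - 4*l)
w(v) = v
a = 1/81 (a = (2/(-6))²/9 = (2*(-⅙))²/9 = (-⅓)²/9 = (⅑)*(⅑) = 1/81 ≈ 0.012346)
a + w(-10)*8 = 1/81 - 10*8 = 1/81 - 80 = -6479/81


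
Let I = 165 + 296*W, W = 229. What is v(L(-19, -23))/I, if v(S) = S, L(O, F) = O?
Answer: -19/67949 ≈ -0.00027962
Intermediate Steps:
I = 67949 (I = 165 + 296*229 = 165 + 67784 = 67949)
v(L(-19, -23))/I = -19/67949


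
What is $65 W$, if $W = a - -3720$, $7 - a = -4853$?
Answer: $557700$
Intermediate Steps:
$a = 4860$ ($a = 7 - -4853 = 7 + 4853 = 4860$)
$W = 8580$ ($W = 4860 - -3720 = 4860 + 3720 = 8580$)
$65 W = 65 \cdot 8580 = 557700$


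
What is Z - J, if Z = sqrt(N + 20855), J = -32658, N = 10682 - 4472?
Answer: 32658 + sqrt(27065) ≈ 32823.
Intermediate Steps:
N = 6210
Z = sqrt(27065) (Z = sqrt(6210 + 20855) = sqrt(27065) ≈ 164.51)
Z - J = sqrt(27065) - 1*(-32658) = sqrt(27065) + 32658 = 32658 + sqrt(27065)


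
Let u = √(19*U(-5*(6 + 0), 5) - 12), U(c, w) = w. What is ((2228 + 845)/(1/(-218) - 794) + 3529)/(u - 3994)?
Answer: -2437040080302/2761171400629 - 610175283*√83/2761171400629 ≈ -0.88462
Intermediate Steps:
u = √83 (u = √(19*5 - 12) = √(95 - 12) = √83 ≈ 9.1104)
((2228 + 845)/(1/(-218) - 794) + 3529)/(u - 3994) = ((2228 + 845)/(1/(-218) - 794) + 3529)/(√83 - 3994) = (3073/(-1/218 - 794) + 3529)/(-3994 + √83) = (3073/(-173093/218) + 3529)/(-3994 + √83) = (3073*(-218/173093) + 3529)/(-3994 + √83) = (-669914/173093 + 3529)/(-3994 + √83) = 610175283/(173093*(-3994 + √83))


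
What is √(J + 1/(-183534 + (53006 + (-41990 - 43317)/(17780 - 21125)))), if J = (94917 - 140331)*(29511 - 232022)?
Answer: √14483812420664971761132381/39684623 ≈ 95900.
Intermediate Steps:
J = 9196834554 (J = -45414*(-202511) = 9196834554)
√(J + 1/(-183534 + (53006 + (-41990 - 43317)/(17780 - 21125)))) = √(9196834554 + 1/(-183534 + (53006 + (-41990 - 43317)/(17780 - 21125)))) = √(9196834554 + 1/(-183534 + (53006 - 85307/(-3345)))) = √(9196834554 + 1/(-183534 + (53006 - 85307*(-1/3345)))) = √(9196834554 + 1/(-183534 + (53006 + 85307/3345))) = √(9196834554 + 1/(-183534 + 177390377/3345)) = √(9196834554 + 1/(-436530853/3345)) = √(9196834554 - 3345/436530853) = √(4014702032757491217/436530853) = √14483812420664971761132381/39684623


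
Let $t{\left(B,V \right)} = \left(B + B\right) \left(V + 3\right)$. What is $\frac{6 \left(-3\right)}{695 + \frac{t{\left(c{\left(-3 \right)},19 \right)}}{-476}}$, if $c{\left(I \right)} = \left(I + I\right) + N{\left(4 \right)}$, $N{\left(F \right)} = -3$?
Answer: $- \frac{1071}{41402} \approx -0.025868$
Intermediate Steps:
$c{\left(I \right)} = -3 + 2 I$ ($c{\left(I \right)} = \left(I + I\right) - 3 = 2 I - 3 = -3 + 2 I$)
$t{\left(B,V \right)} = 2 B \left(3 + V\right)$
$\frac{6 \left(-3\right)}{695 + \frac{t{\left(c{\left(-3 \right)},19 \right)}}{-476}} = \frac{6 \left(-3\right)}{695 + \frac{2 \left(-3 + 2 \left(-3\right)\right) \left(3 + 19\right)}{-476}} = \frac{1}{695 + 2 \left(-3 - 6\right) 22 \left(- \frac{1}{476}\right)} \left(-18\right) = \frac{1}{695 + 2 \left(-9\right) 22 \left(- \frac{1}{476}\right)} \left(-18\right) = \frac{1}{695 - - \frac{99}{119}} \left(-18\right) = \frac{1}{695 + \frac{99}{119}} \left(-18\right) = \frac{1}{\frac{82804}{119}} \left(-18\right) = \frac{119}{82804} \left(-18\right) = - \frac{1071}{41402}$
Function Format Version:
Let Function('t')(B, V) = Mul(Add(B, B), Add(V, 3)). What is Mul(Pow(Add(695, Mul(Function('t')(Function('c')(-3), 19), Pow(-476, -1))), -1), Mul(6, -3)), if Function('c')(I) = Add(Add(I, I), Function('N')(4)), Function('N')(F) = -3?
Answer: Rational(-1071, 41402) ≈ -0.025868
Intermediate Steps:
Function('c')(I) = Add(-3, Mul(2, I)) (Function('c')(I) = Add(Add(I, I), -3) = Add(Mul(2, I), -3) = Add(-3, Mul(2, I)))
Function('t')(B, V) = Mul(2, B, Add(3, V)) (Function('t')(B, V) = Mul(Mul(2, B), Add(3, V)) = Mul(2, B, Add(3, V)))
Mul(Pow(Add(695, Mul(Function('t')(Function('c')(-3), 19), Pow(-476, -1))), -1), Mul(6, -3)) = Mul(Pow(Add(695, Mul(Mul(2, Add(-3, Mul(2, -3)), Add(3, 19)), Pow(-476, -1))), -1), Mul(6, -3)) = Mul(Pow(Add(695, Mul(Mul(2, Add(-3, -6), 22), Rational(-1, 476))), -1), -18) = Mul(Pow(Add(695, Mul(Mul(2, -9, 22), Rational(-1, 476))), -1), -18) = Mul(Pow(Add(695, Mul(-396, Rational(-1, 476))), -1), -18) = Mul(Pow(Add(695, Rational(99, 119)), -1), -18) = Mul(Pow(Rational(82804, 119), -1), -18) = Mul(Rational(119, 82804), -18) = Rational(-1071, 41402)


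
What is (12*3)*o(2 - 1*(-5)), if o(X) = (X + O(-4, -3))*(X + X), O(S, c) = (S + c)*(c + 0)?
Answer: 14112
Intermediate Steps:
O(S, c) = c*(S + c) (O(S, c) = (S + c)*c = c*(S + c))
o(X) = 2*X*(21 + X) (o(X) = (X - 3*(-4 - 3))*(X + X) = (X - 3*(-7))*(2*X) = (X + 21)*(2*X) = (21 + X)*(2*X) = 2*X*(21 + X))
(12*3)*o(2 - 1*(-5)) = (12*3)*(2*(2 - 1*(-5))*(21 + (2 - 1*(-5)))) = 36*(2*(2 + 5)*(21 + (2 + 5))) = 36*(2*7*(21 + 7)) = 36*(2*7*28) = 36*392 = 14112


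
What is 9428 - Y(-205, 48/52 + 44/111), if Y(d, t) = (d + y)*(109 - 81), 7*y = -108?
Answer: 15600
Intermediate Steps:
y = -108/7 (y = (⅐)*(-108) = -108/7 ≈ -15.429)
Y(d, t) = -432 + 28*d (Y(d, t) = (d - 108/7)*(109 - 81) = (-108/7 + d)*28 = -432 + 28*d)
9428 - Y(-205, 48/52 + 44/111) = 9428 - (-432 + 28*(-205)) = 9428 - (-432 - 5740) = 9428 - 1*(-6172) = 9428 + 6172 = 15600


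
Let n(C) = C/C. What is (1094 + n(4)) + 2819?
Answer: 3914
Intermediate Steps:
n(C) = 1
(1094 + n(4)) + 2819 = (1094 + 1) + 2819 = 1095 + 2819 = 3914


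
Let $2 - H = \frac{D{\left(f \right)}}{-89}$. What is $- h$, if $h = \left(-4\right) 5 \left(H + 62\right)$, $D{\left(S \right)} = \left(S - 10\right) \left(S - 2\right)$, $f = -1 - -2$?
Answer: $\frac{114100}{89} \approx 1282.0$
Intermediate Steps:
$f = 1$ ($f = -1 + 2 = 1$)
$D{\left(S \right)} = \left(-10 + S\right) \left(-2 + S\right)$
$H = \frac{187}{89}$ ($H = 2 - \frac{20 + 1^{2} - 12}{-89} = 2 - \left(20 + 1 - 12\right) \left(- \frac{1}{89}\right) = 2 - 9 \left(- \frac{1}{89}\right) = 2 - - \frac{9}{89} = 2 + \frac{9}{89} = \frac{187}{89} \approx 2.1011$)
$h = - \frac{114100}{89}$ ($h = \left(-4\right) 5 \left(\frac{187}{89} + 62\right) = \left(-20\right) \frac{5705}{89} = - \frac{114100}{89} \approx -1282.0$)
$- h = \left(-1\right) \left(- \frac{114100}{89}\right) = \frac{114100}{89}$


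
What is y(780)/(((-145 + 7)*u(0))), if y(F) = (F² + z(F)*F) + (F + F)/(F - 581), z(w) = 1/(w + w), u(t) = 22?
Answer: -242146519/1208328 ≈ -200.40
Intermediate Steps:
z(w) = 1/(2*w)
y(F) = ½ + F² + 2*F/(-581 + F) (y(F) = (F² + (1/(2*F))*F) + (F + F)/(F - 581) = (F² + ½) + (2*F)/(-581 + F) = (½ + F²) + 2*F/(-581 + F) = ½ + F² + 2*F/(-581 + F))
y(780)/(((-145 + 7)*u(0))) = ((-581 + 780*(5 - 1162*780 + 2*780²))/(2*(-581 + 780)))/(((-145 + 7)*22)) = ((½)*(-581 + 780*(5 - 906360 + 2*608400))/199)/((-138*22)) = ((½)*(1/199)*(-581 + 780*(5 - 906360 + 1216800)))/(-3036) = ((½)*(1/199)*(-581 + 780*310445))*(-1/3036) = ((½)*(1/199)*(-581 + 242147100))*(-1/3036) = ((½)*(1/199)*242146519)*(-1/3036) = (242146519/398)*(-1/3036) = -242146519/1208328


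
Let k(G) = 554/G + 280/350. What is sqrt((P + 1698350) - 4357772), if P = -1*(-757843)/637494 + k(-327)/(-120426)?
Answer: I*sqrt(129321368766335883817912082849570)/6973352430330 ≈ 1630.8*I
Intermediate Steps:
k(G) = 4/5 + 554/G (k(G) = 554/G + 280*(1/350) = 554/G + 4/5 = 4/5 + 554/G)
P = 24869595640693/20920057290990 (P = -1*(-757843)/637494 + (4/5 + 554/(-327))/(-120426) = 757843*(1/637494) + (4/5 + 554*(-1/327))*(-1/120426) = 757843/637494 + (4/5 - 554/327)*(-1/120426) = 757843/637494 - 1462/1635*(-1/120426) = 757843/637494 + 731/98448255 = 24869595640693/20920057290990 ≈ 1.1888)
sqrt((P + 1698350) - 4357772) = sqrt((24869595640693/20920057290990 + 1698350) - 4357772) = sqrt(35529604169748507193/20920057290990 - 4357772) = sqrt(-55635235731323567087/20920057290990) = I*sqrt(129321368766335883817912082849570)/6973352430330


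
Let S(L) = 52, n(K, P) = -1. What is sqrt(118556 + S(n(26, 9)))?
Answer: 4*sqrt(7413) ≈ 344.40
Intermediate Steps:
sqrt(118556 + S(n(26, 9))) = sqrt(118556 + 52) = sqrt(118608) = 4*sqrt(7413)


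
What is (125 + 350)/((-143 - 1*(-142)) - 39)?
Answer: -95/8 ≈ -11.875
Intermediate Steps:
(125 + 350)/((-143 - 1*(-142)) - 39) = 475/((-143 + 142) - 39) = 475/(-1 - 39) = 475/(-40) = 475*(-1/40) = -95/8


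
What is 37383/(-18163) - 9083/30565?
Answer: -1307585924/555152095 ≈ -2.3554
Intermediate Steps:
37383/(-18163) - 9083/30565 = 37383*(-1/18163) - 9083*1/30565 = -37383/18163 - 9083/30565 = -1307585924/555152095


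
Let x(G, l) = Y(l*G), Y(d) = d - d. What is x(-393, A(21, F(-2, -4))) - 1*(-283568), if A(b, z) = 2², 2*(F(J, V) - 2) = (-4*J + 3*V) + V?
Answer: 283568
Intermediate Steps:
F(J, V) = 2 - 2*J + 2*V (F(J, V) = 2 + ((-4*J + 3*V) + V)/2 = 2 + (-4*J + 4*V)/2 = 2 + (-2*J + 2*V) = 2 - 2*J + 2*V)
A(b, z) = 4
Y(d) = 0
x(G, l) = 0
x(-393, A(21, F(-2, -4))) - 1*(-283568) = 0 - 1*(-283568) = 0 + 283568 = 283568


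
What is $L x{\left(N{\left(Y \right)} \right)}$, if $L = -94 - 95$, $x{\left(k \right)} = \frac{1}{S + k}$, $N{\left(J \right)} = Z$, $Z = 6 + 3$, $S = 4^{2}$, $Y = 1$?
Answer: $- \frac{189}{25} \approx -7.56$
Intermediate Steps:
$S = 16$
$Z = 9$
$N{\left(J \right)} = 9$
$x{\left(k \right)} = \frac{1}{16 + k}$
$L = -189$ ($L = -94 - 95 = -189$)
$L x{\left(N{\left(Y \right)} \right)} = - \frac{189}{16 + 9} = - \frac{189}{25}$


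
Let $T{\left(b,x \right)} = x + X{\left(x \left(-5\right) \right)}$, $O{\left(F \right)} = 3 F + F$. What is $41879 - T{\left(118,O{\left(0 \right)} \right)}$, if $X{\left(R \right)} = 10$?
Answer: $41869$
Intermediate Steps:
$O{\left(F \right)} = 4 F$
$T{\left(b,x \right)} = 10 + x$ ($T{\left(b,x \right)} = x + 10 = 10 + x$)
$41879 - T{\left(118,O{\left(0 \right)} \right)} = 41879 - \left(10 + 4 \cdot 0\right) = 41879 - \left(10 + 0\right) = 41879 - 10 = 41869$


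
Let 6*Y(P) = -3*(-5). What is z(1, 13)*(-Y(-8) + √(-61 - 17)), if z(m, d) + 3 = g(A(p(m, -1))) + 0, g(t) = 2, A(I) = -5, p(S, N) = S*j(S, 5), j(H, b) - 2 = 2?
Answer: 5/2 - I*√78 ≈ 2.5 - 8.8318*I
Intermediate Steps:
j(H, b) = 4 (j(H, b) = 2 + 2 = 4)
p(S, N) = 4*S (p(S, N) = S*4 = 4*S)
Y(P) = 5/2 (Y(P) = (-3*(-5))/6 = (⅙)*15 = 5/2)
z(m, d) = -1 (z(m, d) = -3 + (2 + 0) = -3 + 2 = -1)
z(1, 13)*(-Y(-8) + √(-61 - 17)) = -(-1*5/2 + √(-61 - 17)) = -(-5/2 + √(-78)) = -(-5/2 + I*√78) = 5/2 - I*√78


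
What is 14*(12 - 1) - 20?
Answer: 134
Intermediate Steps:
14*(12 - 1) - 20 = 14*11 - 20 = 154 - 20 = 134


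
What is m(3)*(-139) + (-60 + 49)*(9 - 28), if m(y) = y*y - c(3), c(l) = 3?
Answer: -625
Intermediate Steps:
m(y) = -3 + y² (m(y) = y*y - 1*3 = y² - 3 = -3 + y²)
m(3)*(-139) + (-60 + 49)*(9 - 28) = (-3 + 3²)*(-139) + (-60 + 49)*(9 - 28) = (-3 + 9)*(-139) - 11*(-19) = 6*(-139) + 209 = -834 + 209 = -625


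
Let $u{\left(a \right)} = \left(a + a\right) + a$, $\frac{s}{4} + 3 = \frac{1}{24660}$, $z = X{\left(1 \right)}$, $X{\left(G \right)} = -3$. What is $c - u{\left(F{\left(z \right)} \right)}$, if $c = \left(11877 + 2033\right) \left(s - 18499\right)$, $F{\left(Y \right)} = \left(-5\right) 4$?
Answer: $- \frac{317482639568}{1233} \approx -2.5749 \cdot 10^{8}$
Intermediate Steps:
$z = -3$
$F{\left(Y \right)} = -20$
$s = - \frac{73979}{6165}$ ($s = -12 + \frac{4}{24660} = -12 + 4 \cdot \frac{1}{24660} = -12 + \frac{1}{6165} = - \frac{73979}{6165} \approx -12.0$)
$u{\left(a \right)} = 3 a$ ($u{\left(a \right)} = 2 a + a = 3 a$)
$c = - \frac{317482713548}{1233}$ ($c = \left(11877 + 2033\right) \left(- \frac{73979}{6165} - 18499\right) = 13910 \left(- \frac{114120314}{6165}\right) = - \frac{317482713548}{1233} \approx -2.5749 \cdot 10^{8}$)
$c - u{\left(F{\left(z \right)} \right)} = - \frac{317482713548}{1233} - 3 \left(-20\right) = - \frac{317482713548}{1233} - -60 = - \frac{317482713548}{1233} + 60 = - \frac{317482639568}{1233}$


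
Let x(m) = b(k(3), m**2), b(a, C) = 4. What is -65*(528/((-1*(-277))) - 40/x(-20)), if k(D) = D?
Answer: 145730/277 ≈ 526.10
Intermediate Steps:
x(m) = 4
-65*(528/((-1*(-277))) - 40/x(-20)) = -65*(528/((-1*(-277))) - 40/4) = -65*(528/277 - 40*1/4) = -65*(528*(1/277) - 10) = -65*(528/277 - 10) = -65*(-2242/277) = 145730/277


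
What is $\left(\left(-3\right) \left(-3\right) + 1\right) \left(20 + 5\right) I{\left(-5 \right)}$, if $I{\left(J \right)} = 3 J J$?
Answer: $18750$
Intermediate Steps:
$I{\left(J \right)} = 3 J^{2}$
$\left(\left(-3\right) \left(-3\right) + 1\right) \left(20 + 5\right) I{\left(-5 \right)} = \left(\left(-3\right) \left(-3\right) + 1\right) \left(20 + 5\right) 3 \left(-5\right)^{2} = \left(9 + 1\right) 25 \cdot 3 \cdot 25 = 10 \cdot 25 \cdot 75 = 250 \cdot 75 = 18750$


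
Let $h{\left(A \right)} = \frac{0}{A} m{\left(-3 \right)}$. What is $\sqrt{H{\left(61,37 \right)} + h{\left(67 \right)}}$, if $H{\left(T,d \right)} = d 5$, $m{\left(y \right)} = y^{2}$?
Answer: $\sqrt{185} \approx 13.601$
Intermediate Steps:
$H{\left(T,d \right)} = 5 d$
$h{\left(A \right)} = 0$ ($h{\left(A \right)} = \frac{0}{A} \left(-3\right)^{2} = 0 \cdot 9 = 0$)
$\sqrt{H{\left(61,37 \right)} + h{\left(67 \right)}} = \sqrt{5 \cdot 37 + 0} = \sqrt{185 + 0} = \sqrt{185}$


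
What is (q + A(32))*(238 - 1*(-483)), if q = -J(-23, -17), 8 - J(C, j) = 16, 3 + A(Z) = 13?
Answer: 12978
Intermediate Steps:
A(Z) = 10 (A(Z) = -3 + 13 = 10)
J(C, j) = -8 (J(C, j) = 8 - 1*16 = 8 - 16 = -8)
q = 8 (q = -1*(-8) = 8)
(q + A(32))*(238 - 1*(-483)) = (8 + 10)*(238 - 1*(-483)) = 18*(238 + 483) = 18*721 = 12978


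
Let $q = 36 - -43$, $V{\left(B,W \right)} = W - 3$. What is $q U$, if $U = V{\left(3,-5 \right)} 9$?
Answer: $-5688$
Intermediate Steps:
$V{\left(B,W \right)} = -3 + W$
$U = -72$ ($U = \left(-3 - 5\right) 9 = \left(-8\right) 9 = -72$)
$q = 79$ ($q = 36 + 43 = 79$)
$q U = 79 \left(-72\right) = -5688$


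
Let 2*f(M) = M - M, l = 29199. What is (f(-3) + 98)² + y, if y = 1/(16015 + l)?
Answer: 434235257/45214 ≈ 9604.0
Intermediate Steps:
f(M) = 0 (f(M) = (M - M)/2 = (½)*0 = 0)
y = 1/45214 (y = 1/(16015 + 29199) = 1/45214 ≈ 2.2117e-5)
(f(-3) + 98)² + y = (0 + 98)² + 1/45214 = 98² + 1/45214 = 9604 + 1/45214 = 434235257/45214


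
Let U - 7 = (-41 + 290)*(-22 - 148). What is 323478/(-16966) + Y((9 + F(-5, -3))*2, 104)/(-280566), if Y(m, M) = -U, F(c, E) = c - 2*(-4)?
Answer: -45737490283/2380041378 ≈ -19.217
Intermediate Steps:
F(c, E) = 8 + c (F(c, E) = c + 8 = 8 + c)
U = -42323 (U = 7 + (-41 + 290)*(-22 - 148) = 7 + 249*(-170) = 7 - 42330 = -42323)
Y(m, M) = 42323 (Y(m, M) = -1*(-42323) = 42323)
323478/(-16966) + Y((9 + F(-5, -3))*2, 104)/(-280566) = 323478/(-16966) + 42323/(-280566) = 323478*(-1/16966) + 42323*(-1/280566) = -161739/8483 - 42323/280566 = -45737490283/2380041378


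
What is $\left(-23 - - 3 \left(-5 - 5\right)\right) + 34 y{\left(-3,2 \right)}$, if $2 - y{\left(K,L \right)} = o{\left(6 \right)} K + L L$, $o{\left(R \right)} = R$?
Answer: $491$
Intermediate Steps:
$y{\left(K,L \right)} = 2 - L^{2} - 6 K$ ($y{\left(K,L \right)} = 2 - \left(6 K + L L\right) = 2 - \left(6 K + L^{2}\right) = 2 - \left(L^{2} + 6 K\right) = 2 - L^{2} - 6 K$)
$\left(-23 - - 3 \left(-5 - 5\right)\right) + 34 y{\left(-3,2 \right)} = \left(-23 - - 3 \left(-5 - 5\right)\right) + 34 \left(2 - 2^{2} - -18\right) = \left(-23 - \left(-3\right) \left(-10\right)\right) + 34 \left(2 - 4 + 18\right) = \left(-23 - 30\right) + 34 \left(2 - 4 + 18\right) = \left(-23 - 30\right) + 34 \cdot 16 = -53 + 544 = 491$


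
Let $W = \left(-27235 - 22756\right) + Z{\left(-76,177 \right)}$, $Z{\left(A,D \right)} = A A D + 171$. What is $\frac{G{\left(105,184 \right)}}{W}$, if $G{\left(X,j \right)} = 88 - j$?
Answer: $- \frac{24}{243133} \approx -9.8711 \cdot 10^{-5}$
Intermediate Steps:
$Z{\left(A,D \right)} = 171 + D A^{2}$ ($Z{\left(A,D \right)} = A^{2} D + 171 = D A^{2} + 171 = 171 + D A^{2}$)
$W = 972532$ ($W = \left(-27235 - 22756\right) + \left(171 + 177 \left(-76\right)^{2}\right) = -49991 + \left(171 + 177 \cdot 5776\right) = -49991 + \left(171 + 1022352\right) = -49991 + 1022523 = 972532$)
$\frac{G{\left(105,184 \right)}}{W} = \frac{88 - 184}{972532} = \left(88 - 184\right) \frac{1}{972532} = \left(-96\right) \frac{1}{972532} = - \frac{24}{243133}$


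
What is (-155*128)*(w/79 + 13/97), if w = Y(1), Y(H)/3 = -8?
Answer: 25811840/7663 ≈ 3368.4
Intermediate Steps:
Y(H) = -24 (Y(H) = 3*(-8) = -24)
w = -24
(-155*128)*(w/79 + 13/97) = (-155*128)*(-24/79 + 13/97) = -19840*(-24*1/79 + 13*(1/97)) = -19840*(-24/79 + 13/97) = -19840*(-1301/7663) = 25811840/7663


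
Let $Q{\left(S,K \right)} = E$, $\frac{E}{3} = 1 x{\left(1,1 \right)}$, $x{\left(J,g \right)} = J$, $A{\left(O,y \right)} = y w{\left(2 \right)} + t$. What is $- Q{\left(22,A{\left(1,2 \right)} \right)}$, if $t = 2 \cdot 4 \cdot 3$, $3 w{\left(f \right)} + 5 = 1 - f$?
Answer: $-3$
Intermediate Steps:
$w{\left(f \right)} = - \frac{4}{3} - \frac{f}{3}$ ($w{\left(f \right)} = - \frac{5}{3} + \frac{1 - f}{3} = - \frac{5}{3} - \left(- \frac{1}{3} + \frac{f}{3}\right) = - \frac{4}{3} - \frac{f}{3}$)
$t = 24$ ($t = 8 \cdot 3 = 24$)
$A{\left(O,y \right)} = 24 - 2 y$ ($A{\left(O,y \right)} = y \left(- \frac{4}{3} - \frac{2}{3}\right) + 24 = y \left(-2\right) + 24 = - 2 y + 24 = 24 - 2 y$)
$E = 3$ ($E = 3 \cdot 1 \cdot 1 = 3 \cdot 1 = 3$)
$Q{\left(S,K \right)} = 3$
$- Q{\left(22,A{\left(1,2 \right)} \right)} = \left(-1\right) 3 = -3$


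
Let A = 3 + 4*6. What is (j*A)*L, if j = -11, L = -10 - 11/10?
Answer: 32967/10 ≈ 3296.7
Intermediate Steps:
L = -111/10 (L = -10 - 11/10 = -111/10 ≈ -11.100)
A = 27 (A = 3 + 24 = 27)
(j*A)*L = -11*27*(-111/10) = -297*(-111/10) = 32967/10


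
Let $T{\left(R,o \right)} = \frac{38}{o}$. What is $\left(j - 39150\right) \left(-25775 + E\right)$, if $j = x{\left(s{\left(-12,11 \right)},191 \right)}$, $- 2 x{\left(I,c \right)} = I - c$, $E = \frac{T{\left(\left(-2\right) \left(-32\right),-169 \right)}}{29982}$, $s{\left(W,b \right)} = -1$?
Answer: $\frac{44741099144968}{44447} \approx 1.0066 \cdot 10^{9}$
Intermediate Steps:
$E = - \frac{1}{133341}$ ($E = \frac{38 \frac{1}{-169}}{29982} = 38 \left(- \frac{1}{169}\right) \frac{1}{29982} = \left(- \frac{38}{169}\right) \frac{1}{29982} = - \frac{1}{133341} \approx -7.4996 \cdot 10^{-6}$)
$x{\left(I,c \right)} = \frac{c}{2} - \frac{I}{2}$ ($x{\left(I,c \right)} = - \frac{I - c}{2} = \frac{c}{2} - \frac{I}{2}$)
$j = 96$ ($j = \frac{1}{2} \cdot 191 - - \frac{1}{2} = \frac{191}{2} + \frac{1}{2} = 96$)
$\left(j - 39150\right) \left(-25775 + E\right) = \left(96 - 39150\right) \left(-25775 - \frac{1}{133341}\right) = \left(-39054\right) \left(- \frac{3436864276}{133341}\right) = \frac{44741099144968}{44447}$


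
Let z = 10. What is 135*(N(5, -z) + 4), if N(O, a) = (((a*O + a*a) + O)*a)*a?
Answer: 743040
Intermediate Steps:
N(O, a) = a²*(O + a² + O*a) (N(O, a) = (((O*a + a²) + O)*a)*a = (((a² + O*a) + O)*a)*a = ((O + a² + O*a)*a)*a = (a*(O + a² + O*a))*a = a²*(O + a² + O*a))
135*(N(5, -z) + 4) = 135*((-1*10)²*(5 + (-1*10)² + 5*(-1*10)) + 4) = 135*((-10)²*(5 + (-10)² + 5*(-10)) + 4) = 135*(100*(5 + 100 - 50) + 4) = 135*(100*55 + 4) = 135*(5500 + 4) = 135*5504 = 743040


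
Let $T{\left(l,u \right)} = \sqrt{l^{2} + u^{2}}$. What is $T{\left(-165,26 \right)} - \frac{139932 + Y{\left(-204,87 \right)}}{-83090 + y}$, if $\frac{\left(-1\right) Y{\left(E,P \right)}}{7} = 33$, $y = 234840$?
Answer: $- \frac{139701}{151750} + \sqrt{27901} \approx 166.12$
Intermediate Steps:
$Y{\left(E,P \right)} = -231$ ($Y{\left(E,P \right)} = \left(-7\right) 33 = -231$)
$T{\left(-165,26 \right)} - \frac{139932 + Y{\left(-204,87 \right)}}{-83090 + y} = \sqrt{\left(-165\right)^{2} + 26^{2}} - \frac{139932 - 231}{-83090 + 234840} = \sqrt{27225 + 676} - \frac{139701}{151750} = \sqrt{27901} - 139701 \cdot \frac{1}{151750} = \sqrt{27901} - \frac{139701}{151750} = - \frac{139701}{151750} + \sqrt{27901}$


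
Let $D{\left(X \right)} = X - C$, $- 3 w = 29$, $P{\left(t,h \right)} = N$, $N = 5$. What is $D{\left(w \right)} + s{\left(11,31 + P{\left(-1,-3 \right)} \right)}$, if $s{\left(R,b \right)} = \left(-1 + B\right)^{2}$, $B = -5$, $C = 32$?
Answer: $- \frac{17}{3} \approx -5.6667$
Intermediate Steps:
$P{\left(t,h \right)} = 5$
$w = - \frac{29}{3}$ ($w = \left(- \frac{1}{3}\right) 29 = - \frac{29}{3} \approx -9.6667$)
$s{\left(R,b \right)} = 36$ ($s{\left(R,b \right)} = \left(-1 - 5\right)^{2} = \left(-6\right)^{2} = 36$)
$D{\left(X \right)} = -32 + X$ ($D{\left(X \right)} = X - 32 = -32 + X$)
$D{\left(w \right)} + s{\left(11,31 + P{\left(-1,-3 \right)} \right)} = \left(-32 - \frac{29}{3}\right) + 36 = - \frac{125}{3} + 36 = - \frac{17}{3}$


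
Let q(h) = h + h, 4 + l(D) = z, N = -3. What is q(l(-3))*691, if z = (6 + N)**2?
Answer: 6910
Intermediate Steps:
z = 9 (z = (6 - 3)**2 = 3**2 = 9)
l(D) = 5 (l(D) = -4 + 9 = 5)
q(h) = 2*h
q(l(-3))*691 = (2*5)*691 = 10*691 = 6910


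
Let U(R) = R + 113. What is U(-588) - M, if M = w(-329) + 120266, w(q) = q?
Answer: -120412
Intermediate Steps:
U(R) = 113 + R
M = 119937 (M = -329 + 120266 = 119937)
U(-588) - M = (113 - 588) - 1*119937 = -475 - 119937 = -120412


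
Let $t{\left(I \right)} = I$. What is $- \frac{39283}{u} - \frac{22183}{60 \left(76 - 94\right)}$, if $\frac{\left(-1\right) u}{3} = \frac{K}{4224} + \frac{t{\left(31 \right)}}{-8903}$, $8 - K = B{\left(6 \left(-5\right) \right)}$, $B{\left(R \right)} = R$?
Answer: $\frac{53182798596007}{22395960} \approx 2.3747 \cdot 10^{6}$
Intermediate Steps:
$K = 38$ ($K = 8 - 6 \left(-5\right) = 8 - -30 = 8 + 30 = 38$)
$u = - \frac{103685}{6267712}$ ($u = - 3 \left(\frac{38}{4224} + \frac{31}{-8903}\right) = - 3 \left(38 \cdot \frac{1}{4224} + 31 \left(- \frac{1}{8903}\right)\right) = - 3 \left(\frac{19}{2112} - \frac{31}{8903}\right) = \left(-3\right) \frac{103685}{18803136} = - \frac{103685}{6267712} \approx -0.016543$)
$- \frac{39283}{u} - \frac{22183}{60 \left(76 - 94\right)} = - \frac{39283}{- \frac{103685}{6267712}} - \frac{22183}{60 \left(76 - 94\right)} = \left(-39283\right) \left(- \frac{6267712}{103685}\right) - \frac{22183}{60 \left(-18\right)} = \frac{246214530496}{103685} - \frac{22183}{-1080} = \frac{246214530496}{103685} - - \frac{22183}{1080} = \frac{246214530496}{103685} + \frac{22183}{1080} = \frac{53182798596007}{22395960}$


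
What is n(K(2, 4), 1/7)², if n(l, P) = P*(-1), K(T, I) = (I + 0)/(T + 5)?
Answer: 1/49 ≈ 0.020408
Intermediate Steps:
K(T, I) = I/(5 + T)
n(l, P) = -P
n(K(2, 4), 1/7)² = (-1/7)² = (-1*⅐)² = (-⅐)² = 1/49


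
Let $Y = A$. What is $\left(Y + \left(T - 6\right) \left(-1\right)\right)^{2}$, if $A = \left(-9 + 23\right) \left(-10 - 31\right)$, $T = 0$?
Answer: $322624$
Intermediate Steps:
$A = -574$ ($A = 14 \left(-41\right) = -574$)
$Y = -574$
$\left(Y + \left(T - 6\right) \left(-1\right)\right)^{2} = \left(-574 + \left(0 - 6\right) \left(-1\right)\right)^{2} = \left(-574 - -6\right)^{2} = \left(-574 + 6\right)^{2} = \left(-568\right)^{2} = 322624$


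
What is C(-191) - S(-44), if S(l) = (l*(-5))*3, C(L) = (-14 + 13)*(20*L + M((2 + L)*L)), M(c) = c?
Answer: -32939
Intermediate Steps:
C(L) = -20*L - L*(2 + L) (C(L) = (-14 + 13)*(20*L + (2 + L)*L) = -(20*L + L*(2 + L)) = -20*L - L*(2 + L))
S(l) = -15*l (S(l) = -5*l*3 = -15*l)
C(-191) - S(-44) = -191*(-22 - 1*(-191)) - (-15)*(-44) = -191*(-22 + 191) - 1*660 = -191*169 - 660 = -32279 - 660 = -32939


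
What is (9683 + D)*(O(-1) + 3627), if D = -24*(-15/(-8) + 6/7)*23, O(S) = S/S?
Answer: 207608672/7 ≈ 2.9658e+7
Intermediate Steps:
O(S) = 1
D = -10557/7 (D = -24*(-15*(-1/8) + 6*(1/7))*23 = -24*(15/8 + 6/7)*23 = -24*153/56*23 = -459/7*23 = -10557/7 ≈ -1508.1)
(9683 + D)*(O(-1) + 3627) = (9683 - 10557/7)*(1 + 3627) = (57224/7)*3628 = 207608672/7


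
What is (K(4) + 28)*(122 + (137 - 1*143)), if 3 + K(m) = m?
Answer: 3364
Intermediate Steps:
K(m) = -3 + m
(K(4) + 28)*(122 + (137 - 1*143)) = ((-3 + 4) + 28)*(122 + (137 - 1*143)) = (1 + 28)*(122 + (137 - 143)) = 29*(122 - 6) = 29*116 = 3364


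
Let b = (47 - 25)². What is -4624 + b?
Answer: -4140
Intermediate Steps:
b = 484 (b = 22² = 484)
-4624 + b = -4624 + 484 = -4140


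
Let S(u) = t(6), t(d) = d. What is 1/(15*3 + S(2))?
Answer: 1/51 ≈ 0.019608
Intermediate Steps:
S(u) = 6
1/(15*3 + S(2)) = 1/(15*3 + 6) = 1/(45 + 6) = 1/51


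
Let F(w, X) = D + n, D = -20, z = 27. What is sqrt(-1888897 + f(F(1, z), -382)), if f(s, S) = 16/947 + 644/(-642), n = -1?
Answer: I*sqrt(174549466764030219)/303987 ≈ 1374.4*I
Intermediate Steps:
F(w, X) = -21 (F(w, X) = -20 - 1 = -21)
f(s, S) = -299798/303987 (f(s, S) = 16*(1/947) + 644*(-1/642) = 16/947 - 322/321 = -299798/303987)
sqrt(-1888897 + f(F(1, z), -382)) = sqrt(-1888897 - 299798/303987) = sqrt(-574200432137/303987) = I*sqrt(174549466764030219)/303987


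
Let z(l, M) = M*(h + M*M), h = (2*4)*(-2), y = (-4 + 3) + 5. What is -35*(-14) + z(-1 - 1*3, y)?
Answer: 490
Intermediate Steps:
y = 4 (y = -1 + 5 = 4)
h = -16 (h = 8*(-2) = -16)
z(l, M) = M*(-16 + M²) (z(l, M) = M*(-16 + M*M) = M*(-16 + M²))
-35*(-14) + z(-1 - 1*3, y) = -35*(-14) + 4*(-16 + 4²) = 490 + 4*(-16 + 16) = 490 + 4*0 = 490 + 0 = 490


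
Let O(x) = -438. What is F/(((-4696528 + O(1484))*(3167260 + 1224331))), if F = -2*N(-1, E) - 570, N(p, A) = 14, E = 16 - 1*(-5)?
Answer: 299/10313576806453 ≈ 2.8991e-11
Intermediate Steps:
E = 21 (E = 16 + 5 = 21)
F = -598 (F = -2*14 - 570 = -28 - 570 = -598)
F/(((-4696528 + O(1484))*(3167260 + 1224331))) = -598*1/((-4696528 - 438)*(3167260 + 1224331)) = -598/((-4696966*4391591)) = -598/(-20627153612906) = -598*(-1/20627153612906) = 299/10313576806453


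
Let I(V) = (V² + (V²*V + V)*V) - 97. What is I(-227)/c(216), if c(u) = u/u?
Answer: 2655340802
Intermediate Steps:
c(u) = 1
I(V) = -97 + V² + V*(V + V³) (I(V) = (V² + (V³ + V)*V) - 97 = (V² + (V + V³)*V) - 97 = (V² + V*(V + V³)) - 97 = -97 + V² + V*(V + V³))
I(-227)/c(216) = (-97 + (-227)⁴ + 2*(-227)²)/1 = (-97 + 2655237841 + 2*51529)*1 = (-97 + 2655237841 + 103058)*1 = 2655340802*1 = 2655340802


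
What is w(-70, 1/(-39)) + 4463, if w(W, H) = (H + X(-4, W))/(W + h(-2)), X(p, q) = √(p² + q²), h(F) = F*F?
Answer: 11487763/2574 - √1229/33 ≈ 4461.9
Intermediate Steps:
h(F) = F²
w(W, H) = (H + √(16 + W²))/(4 + W) (w(W, H) = (H + √((-4)² + W²))/(W + (-2)²) = (H + √(16 + W²))/(W + 4) = (H + √(16 + W²))/(4 + W))
w(-70, 1/(-39)) + 4463 = (1/(-39) + √(16 + (-70)²))/(4 - 70) + 4463 = (-1/39 + √(16 + 4900))/(-66) + 4463 = -(-1/39 + √4916)/66 + 4463 = -(-1/39 + 2*√1229)/66 + 4463 = (1/2574 - √1229/33) + 4463 = 11487763/2574 - √1229/33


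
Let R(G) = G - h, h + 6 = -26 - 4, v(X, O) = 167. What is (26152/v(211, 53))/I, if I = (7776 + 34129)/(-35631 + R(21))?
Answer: -930331248/6998135 ≈ -132.94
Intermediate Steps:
h = -36 (h = -6 + (-26 - 4) = -6 - 30 = -36)
R(G) = 36 + G (R(G) = G - 1*(-36) = G + 36 = 36 + G)
I = -41905/35574 (I = (7776 + 34129)/(-35631 + (36 + 21)) = 41905/(-35631 + 57) = 41905/(-35574) = 41905*(-1/35574) = -41905/35574 ≈ -1.1780)
(26152/v(211, 53))/I = (26152/167)/(-41905/35574) = (26152*(1/167))*(-35574/41905) = (26152/167)*(-35574/41905) = -930331248/6998135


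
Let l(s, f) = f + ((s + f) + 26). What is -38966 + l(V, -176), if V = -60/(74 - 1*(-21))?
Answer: -746560/19 ≈ -39293.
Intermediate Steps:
V = -12/19 (V = -60/(74 + 21) = -60/95 = -60*1/95 = -12/19 ≈ -0.63158)
l(s, f) = 26 + s + 2*f (l(s, f) = f + ((f + s) + 26) = f + (26 + f + s) = 26 + s + 2*f)
-38966 + l(V, -176) = -38966 + (26 - 12/19 + 2*(-176)) = -38966 + (26 - 12/19 - 352) = -38966 - 6206/19 = -746560/19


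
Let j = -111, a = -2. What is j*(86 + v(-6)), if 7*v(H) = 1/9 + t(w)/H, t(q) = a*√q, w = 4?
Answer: -28675/3 ≈ -9558.3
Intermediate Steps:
t(q) = -2*√q
v(H) = 1/63 - 4/(7*H) (v(H) = (1/9 + (-2*√4)/H)/7 = (1*(⅑) + (-2*2)/H)/7 = (⅑ - 4/H)/7 = 1/63 - 4/(7*H))
j*(86 + v(-6)) = -111*(86 + (1/63)*(-36 - 6)/(-6)) = -111*(86 + (1/63)*(-⅙)*(-42)) = -111*(86 + ⅑) = -111*775/9 = -28675/3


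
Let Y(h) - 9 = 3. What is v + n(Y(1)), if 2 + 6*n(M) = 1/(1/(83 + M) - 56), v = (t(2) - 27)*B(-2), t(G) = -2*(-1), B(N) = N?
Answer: 1584967/31914 ≈ 49.664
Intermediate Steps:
Y(h) = 12 (Y(h) = 9 + 3 = 12)
t(G) = 2
v = 50 (v = (2 - 27)*(-2) = -25*(-2) = 50)
n(M) = -1/3 + 1/(6*(-56 + 1/(83 + M))) (n(M) = -1/3 + 1/(6*(1/(83 + M) - 56)) = -1/3 + 1/(6*(-56 + 1/(83 + M))))
v + n(Y(1)) = 50 + (-9377 - 113*12)/(6*(4647 + 56*12)) = 50 + (-9377 - 1356)/(6*(4647 + 672)) = 50 + (1/6)*(-10733)/5319 = 50 + (1/6)*(1/5319)*(-10733) = 50 - 10733/31914 = 1584967/31914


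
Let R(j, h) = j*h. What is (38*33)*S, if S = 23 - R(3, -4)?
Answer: 43890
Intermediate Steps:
R(j, h) = h*j
S = 35 (S = 23 - (-4)*3 = 23 - 1*(-12) = 23 + 12 = 35)
(38*33)*S = (38*33)*35 = 1254*35 = 43890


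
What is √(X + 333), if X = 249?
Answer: √582 ≈ 24.125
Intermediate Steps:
√(X + 333) = √(249 + 333) = √582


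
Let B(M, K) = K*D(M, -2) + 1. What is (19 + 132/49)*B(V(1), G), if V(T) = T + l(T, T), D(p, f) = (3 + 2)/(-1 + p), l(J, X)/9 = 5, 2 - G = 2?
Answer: 1063/49 ≈ 21.694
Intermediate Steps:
G = 0 (G = 2 - 1*2 = 2 - 2 = 0)
l(J, X) = 45 (l(J, X) = 9*5 = 45)
D(p, f) = 5/(-1 + p)
V(T) = 45 + T (V(T) = T + 45 = 45 + T)
B(M, K) = 1 + 5*K/(-1 + M) (B(M, K) = K*(5/(-1 + M)) + 1 = 5*K/(-1 + M) + 1 = 1 + 5*K/(-1 + M))
(19 + 132/49)*B(V(1), G) = (19 + 132/49)*((-1 + (45 + 1) + 5*0)/(-1 + (45 + 1))) = (19 + 132*(1/49))*((-1 + 46 + 0)/(-1 + 46)) = (19 + 132/49)*(45/45) = 1063*((1/45)*45)/49 = (1063/49)*1 = 1063/49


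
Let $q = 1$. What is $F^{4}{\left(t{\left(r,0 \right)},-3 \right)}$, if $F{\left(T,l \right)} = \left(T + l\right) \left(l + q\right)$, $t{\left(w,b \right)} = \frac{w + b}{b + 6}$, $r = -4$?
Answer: $\frac{234256}{81} \approx 2892.1$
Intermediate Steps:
$t{\left(w,b \right)} = \frac{b + w}{6 + b}$
$F{\left(T,l \right)} = \left(1 + l\right) \left(T + l\right)$ ($F{\left(T,l \right)} = \left(T + l\right) \left(l + 1\right) = \left(T + l\right) \left(1 + l\right) = \left(1 + l\right) \left(T + l\right)$)
$F^{4}{\left(t{\left(r,0 \right)},-3 \right)} = \left(\frac{0 - 4}{6 + 0} - 3 + \left(-3\right)^{2} + \frac{0 - 4}{6 + 0} \left(-3\right)\right)^{4} = \left(\frac{1}{6} \left(-4\right) - 3 + 9 + \frac{1}{6} \left(-4\right) \left(-3\right)\right)^{4} = \left(- \frac{2}{3} - 3 + 9 - -2\right)^{4} = \left(- \frac{2}{3} - 3 + 9 + 2\right)^{4} = \left(\frac{22}{3}\right)^{4} = \frac{234256}{81}$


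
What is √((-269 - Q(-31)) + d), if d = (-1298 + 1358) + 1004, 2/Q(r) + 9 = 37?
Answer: √155806/14 ≈ 28.194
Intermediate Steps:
Q(r) = 1/14 (Q(r) = 2/(-9 + 37) = 2/28 = 2*(1/28) = 1/14)
d = 1064 (d = 60 + 1004 = 1064)
√((-269 - Q(-31)) + d) = √((-269 - 1*1/14) + 1064) = √((-269 - 1/14) + 1064) = √(-3767/14 + 1064) = √(11129/14) = √155806/14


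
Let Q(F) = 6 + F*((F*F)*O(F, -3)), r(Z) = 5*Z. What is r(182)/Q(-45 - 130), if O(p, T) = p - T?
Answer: 455/460906253 ≈ 9.8719e-7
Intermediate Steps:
Q(F) = 6 + F³*(3 + F) (Q(F) = 6 + F*((F*F)*(F - 1*(-3))) = 6 + F*(F²*(F + 3)) = 6 + F*(F²*(3 + F)) = 6 + F³*(3 + F))
r(182)/Q(-45 - 130) = (5*182)/(6 + (-45 - 130)³*(3 + (-45 - 130))) = 910/(6 + (-175)³*(3 - 175)) = 910/(6 - 5359375*(-172)) = 910/(6 + 921812500) = 910/921812506 = 910*(1/921812506) = 455/460906253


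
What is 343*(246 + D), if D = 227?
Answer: 162239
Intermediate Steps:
343*(246 + D) = 343*(246 + 227) = 343*473 = 162239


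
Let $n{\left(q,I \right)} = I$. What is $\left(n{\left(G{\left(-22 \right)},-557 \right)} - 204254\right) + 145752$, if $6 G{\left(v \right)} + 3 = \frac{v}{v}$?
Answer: $-59059$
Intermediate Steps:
$G{\left(v \right)} = - \frac{1}{3}$ ($G{\left(v \right)} = - \frac{1}{2} + \frac{v \frac{1}{v}}{6} = - \frac{1}{2} + \frac{1}{6} \cdot 1 = - \frac{1}{2} + \frac{1}{6} = - \frac{1}{3}$)
$\left(n{\left(G{\left(-22 \right)},-557 \right)} - 204254\right) + 145752 = \left(-557 - 204254\right) + 145752 = -204811 + 145752 = -59059$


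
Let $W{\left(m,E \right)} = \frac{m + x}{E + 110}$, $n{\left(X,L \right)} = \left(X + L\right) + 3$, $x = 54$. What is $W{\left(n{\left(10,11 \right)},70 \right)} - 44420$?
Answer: $- \frac{1332587}{30} \approx -44420.0$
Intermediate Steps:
$n{\left(X,L \right)} = 3 + L + X$ ($n{\left(X,L \right)} = \left(L + X\right) + 3 = 3 + L + X$)
$W{\left(m,E \right)} = \frac{54 + m}{110 + E}$ ($W{\left(m,E \right)} = \frac{m + 54}{E + 110} = \frac{54 + m}{110 + E}$)
$W{\left(n{\left(10,11 \right)},70 \right)} - 44420 = \frac{54 + \left(3 + 11 + 10\right)}{110 + 70} - 44420 = \frac{54 + 24}{180} - 44420 = \frac{1}{180} \cdot 78 - 44420 = \frac{13}{30} - 44420 = - \frac{1332587}{30}$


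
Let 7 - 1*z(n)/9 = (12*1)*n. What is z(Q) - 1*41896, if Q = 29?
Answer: -44965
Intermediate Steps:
z(n) = 63 - 108*n (z(n) = 63 - 9*12*1*n = 63 - 108*n)
z(Q) - 1*41896 = (63 - 108*29) - 1*41896 = (63 - 3132) - 41896 = -3069 - 41896 = -44965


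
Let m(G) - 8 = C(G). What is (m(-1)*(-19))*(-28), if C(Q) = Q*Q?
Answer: 4788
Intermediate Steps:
C(Q) = Q²
m(G) = 8 + G²
(m(-1)*(-19))*(-28) = ((8 + (-1)²)*(-19))*(-28) = ((8 + 1)*(-19))*(-28) = (9*(-19))*(-28) = -171*(-28) = 4788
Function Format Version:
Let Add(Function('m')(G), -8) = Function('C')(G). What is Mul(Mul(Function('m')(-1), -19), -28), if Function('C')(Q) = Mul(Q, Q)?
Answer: 4788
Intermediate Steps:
Function('C')(Q) = Pow(Q, 2)
Function('m')(G) = Add(8, Pow(G, 2))
Mul(Mul(Function('m')(-1), -19), -28) = Mul(Mul(Add(8, Pow(-1, 2)), -19), -28) = Mul(Mul(Add(8, 1), -19), -28) = Mul(Mul(9, -19), -28) = Mul(-171, -28) = 4788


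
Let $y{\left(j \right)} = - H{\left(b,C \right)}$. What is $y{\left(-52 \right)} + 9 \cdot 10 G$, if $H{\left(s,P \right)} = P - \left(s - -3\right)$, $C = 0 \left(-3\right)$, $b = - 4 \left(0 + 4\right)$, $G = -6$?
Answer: $-553$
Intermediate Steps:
$b = -16$ ($b = \left(-4\right) 4 = -16$)
$C = 0$
$H{\left(s,P \right)} = -3 + P - s$ ($H{\left(s,P \right)} = P - \left(s + 3\right) = P - \left(3 + s\right) = -3 + P - s$)
$y{\left(j \right)} = -13$ ($y{\left(j \right)} = - (-3 + 0 - -16) = - (-3 + 0 + 16) = \left(-1\right) 13 = -13$)
$y{\left(-52 \right)} + 9 \cdot 10 G = -13 + 9 \cdot 10 \left(-6\right) = -13 + 90 \left(-6\right) = -13 - 540 = -553$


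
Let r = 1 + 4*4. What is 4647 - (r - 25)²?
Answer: 4583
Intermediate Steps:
r = 17 (r = 1 + 16 = 17)
4647 - (r - 25)² = 4647 - (17 - 25)² = 4647 - 1*(-8)² = 4647 - 1*64 = 4647 - 64 = 4583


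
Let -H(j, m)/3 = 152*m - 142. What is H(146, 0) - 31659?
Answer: -31233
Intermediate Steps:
H(j, m) = 426 - 456*m (H(j, m) = -3*(152*m - 142) = -3*(-142 + 152*m) = 426 - 456*m)
H(146, 0) - 31659 = (426 - 456*0) - 31659 = (426 + 0) - 31659 = 426 - 31659 = -31233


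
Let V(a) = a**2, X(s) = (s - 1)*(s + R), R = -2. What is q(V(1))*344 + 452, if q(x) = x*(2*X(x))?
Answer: 452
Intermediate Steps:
X(s) = (-1 + s)*(-2 + s) (X(s) = (s - 1)*(s - 2) = (-1 + s)*(-2 + s))
q(x) = x*(4 - 6*x + 2*x**2) (q(x) = x*(2*(2 + x**2 - 3*x)) = x*(4 - 6*x + 2*x**2))
q(V(1))*344 + 452 = (2*1**2*(2 + (1**2)**2 - 3*1**2))*344 + 452 = (2*1*(2 + 1**2 - 3*1))*344 + 452 = (2*1*(2 + 1 - 3))*344 + 452 = (2*1*0)*344 + 452 = 0*344 + 452 = 0 + 452 = 452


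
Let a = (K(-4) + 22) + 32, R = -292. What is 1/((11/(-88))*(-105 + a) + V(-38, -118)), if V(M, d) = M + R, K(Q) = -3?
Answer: -4/1293 ≈ -0.0030936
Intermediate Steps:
a = 51 (a = (-3 + 22) + 32 = 19 + 32 = 51)
V(M, d) = -292 + M (V(M, d) = M - 292 = -292 + M)
1/((11/(-88))*(-105 + a) + V(-38, -118)) = 1/((11/(-88))*(-105 + 51) + (-292 - 38)) = 1/((11*(-1/88))*(-54) - 330) = 1/(-⅛*(-54) - 330) = 1/(27/4 - 330) = 1/(-1293/4) = -4/1293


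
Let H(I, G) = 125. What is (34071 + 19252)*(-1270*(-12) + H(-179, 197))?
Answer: 819307895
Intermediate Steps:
(34071 + 19252)*(-1270*(-12) + H(-179, 197)) = (34071 + 19252)*(-1270*(-12) + 125) = 53323*(15240 + 125) = 53323*15365 = 819307895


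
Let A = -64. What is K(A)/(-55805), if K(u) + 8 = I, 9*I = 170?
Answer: -98/502245 ≈ -0.00019512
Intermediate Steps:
I = 170/9 (I = (⅑)*170 = 170/9 ≈ 18.889)
K(u) = 98/9 (K(u) = -8 + 170/9 = 98/9)
K(A)/(-55805) = (98/9)/(-55805) = (98/9)*(-1/55805) = -98/502245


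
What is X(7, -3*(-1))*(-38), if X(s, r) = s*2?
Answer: -532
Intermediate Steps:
X(s, r) = 2*s
X(7, -3*(-1))*(-38) = (2*7)*(-38) = 14*(-38) = -532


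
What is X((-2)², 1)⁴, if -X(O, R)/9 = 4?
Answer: 1679616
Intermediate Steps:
X(O, R) = -36 (X(O, R) = -9*4 = -36)
X((-2)², 1)⁴ = (-36)⁴ = 1679616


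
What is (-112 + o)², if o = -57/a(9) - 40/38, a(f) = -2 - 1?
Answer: 3193369/361 ≈ 8845.9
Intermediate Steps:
a(f) = -3
o = 341/19 (o = -57/(-3) - 40/38 = -57*(-⅓) - 40*1/38 = 19 - 20/19 = 341/19 ≈ 17.947)
(-112 + o)² = (-112 + 341/19)² = (-1787/19)² = 3193369/361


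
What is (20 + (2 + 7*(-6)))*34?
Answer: -680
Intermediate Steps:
(20 + (2 + 7*(-6)))*34 = (20 + (2 - 42))*34 = (20 - 40)*34 = -20*34 = -680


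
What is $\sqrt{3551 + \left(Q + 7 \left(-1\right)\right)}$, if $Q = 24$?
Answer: $4 \sqrt{223} \approx 59.733$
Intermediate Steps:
$\sqrt{3551 + \left(Q + 7 \left(-1\right)\right)} = \sqrt{3551 + \left(24 + 7 \left(-1\right)\right)} = \sqrt{3551 + \left(24 - 7\right)} = \sqrt{3551 + 17} = \sqrt{3568} = 4 \sqrt{223}$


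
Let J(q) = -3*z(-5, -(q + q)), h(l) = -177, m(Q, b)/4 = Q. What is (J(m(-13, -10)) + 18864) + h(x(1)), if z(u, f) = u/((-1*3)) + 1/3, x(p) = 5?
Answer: 18681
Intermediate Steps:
m(Q, b) = 4*Q
z(u, f) = ⅓ - u/3 (z(u, f) = u/(-3) + 1*(⅓) = u*(-⅓) + ⅓ = -u/3 + ⅓ = ⅓ - u/3)
J(q) = -6 (J(q) = -3*(⅓ - ⅓*(-5)) = -3*(⅓ + 5/3) = -3*2 = -6)
(J(m(-13, -10)) + 18864) + h(x(1)) = (-6 + 18864) - 177 = 18858 - 177 = 18681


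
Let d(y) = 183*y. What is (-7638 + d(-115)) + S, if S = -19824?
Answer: -48507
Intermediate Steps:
(-7638 + d(-115)) + S = (-7638 + 183*(-115)) - 19824 = (-7638 - 21045) - 19824 = -28683 - 19824 = -48507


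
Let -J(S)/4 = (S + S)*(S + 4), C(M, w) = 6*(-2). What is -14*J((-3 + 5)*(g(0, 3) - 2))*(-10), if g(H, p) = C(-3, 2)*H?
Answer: 0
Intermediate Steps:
C(M, w) = -12
g(H, p) = -12*H
J(S) = -8*S*(4 + S) (J(S) = -4*(S + S)*(S + 4) = -4*2*S*(4 + S) = -8*S*(4 + S))
-14*J((-3 + 5)*(g(0, 3) - 2))*(-10) = -(-112)*(-3 + 5)*(-12*0 - 2)*(4 + (-3 + 5)*(-12*0 - 2))*(-10) = -(-112)*2*(0 - 2)*(4 + 2*(0 - 2))*(-10) = -(-112)*2*(-2)*(4 + 2*(-2))*(-10) = -(-112)*(-4)*(4 - 4)*(-10) = -(-112)*(-4)*0*(-10) = -14*0*(-10) = 0*(-10) = 0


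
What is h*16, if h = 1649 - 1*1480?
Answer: 2704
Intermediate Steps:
h = 169 (h = 1649 - 1480 = 169)
h*16 = 169*16 = 2704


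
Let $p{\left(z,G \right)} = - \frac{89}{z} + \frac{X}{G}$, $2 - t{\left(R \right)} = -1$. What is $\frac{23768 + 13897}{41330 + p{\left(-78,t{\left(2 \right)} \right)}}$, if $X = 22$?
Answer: $\frac{2937870}{3224401} \approx 0.91114$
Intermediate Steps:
$t{\left(R \right)} = 3$ ($t{\left(R \right)} = 2 - -1 = 2 + 1 = 3$)
$p{\left(z,G \right)} = - \frac{89}{z} + \frac{22}{G}$
$\frac{23768 + 13897}{41330 + p{\left(-78,t{\left(2 \right)} \right)}} = \frac{23768 + 13897}{41330 + \left(- \frac{89}{-78} + \frac{22}{3}\right)} = \frac{37665}{41330 + \left(\left(-89\right) \left(- \frac{1}{78}\right) + 22 \cdot \frac{1}{3}\right)} = \frac{37665}{41330 + \left(\frac{89}{78} + \frac{22}{3}\right)} = \frac{37665}{41330 + \frac{661}{78}} = \frac{37665}{\frac{3224401}{78}} = 37665 \cdot \frac{78}{3224401} = \frac{2937870}{3224401}$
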